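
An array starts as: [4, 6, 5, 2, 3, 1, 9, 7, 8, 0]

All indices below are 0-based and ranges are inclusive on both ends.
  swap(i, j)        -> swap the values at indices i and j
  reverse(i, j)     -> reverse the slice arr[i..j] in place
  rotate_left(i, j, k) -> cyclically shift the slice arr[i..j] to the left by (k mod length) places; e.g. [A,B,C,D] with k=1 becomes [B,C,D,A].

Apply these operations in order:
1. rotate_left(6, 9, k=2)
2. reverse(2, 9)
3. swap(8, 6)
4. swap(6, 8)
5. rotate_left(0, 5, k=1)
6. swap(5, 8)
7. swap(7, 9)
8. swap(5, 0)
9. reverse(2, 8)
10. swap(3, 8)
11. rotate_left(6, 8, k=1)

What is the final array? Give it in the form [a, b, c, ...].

After 1 (rotate_left(6, 9, k=2)): [4, 6, 5, 2, 3, 1, 8, 0, 9, 7]
After 2 (reverse(2, 9)): [4, 6, 7, 9, 0, 8, 1, 3, 2, 5]
After 3 (swap(8, 6)): [4, 6, 7, 9, 0, 8, 2, 3, 1, 5]
After 4 (swap(6, 8)): [4, 6, 7, 9, 0, 8, 1, 3, 2, 5]
After 5 (rotate_left(0, 5, k=1)): [6, 7, 9, 0, 8, 4, 1, 3, 2, 5]
After 6 (swap(5, 8)): [6, 7, 9, 0, 8, 2, 1, 3, 4, 5]
After 7 (swap(7, 9)): [6, 7, 9, 0, 8, 2, 1, 5, 4, 3]
After 8 (swap(5, 0)): [2, 7, 9, 0, 8, 6, 1, 5, 4, 3]
After 9 (reverse(2, 8)): [2, 7, 4, 5, 1, 6, 8, 0, 9, 3]
After 10 (swap(3, 8)): [2, 7, 4, 9, 1, 6, 8, 0, 5, 3]
After 11 (rotate_left(6, 8, k=1)): [2, 7, 4, 9, 1, 6, 0, 5, 8, 3]

Answer: [2, 7, 4, 9, 1, 6, 0, 5, 8, 3]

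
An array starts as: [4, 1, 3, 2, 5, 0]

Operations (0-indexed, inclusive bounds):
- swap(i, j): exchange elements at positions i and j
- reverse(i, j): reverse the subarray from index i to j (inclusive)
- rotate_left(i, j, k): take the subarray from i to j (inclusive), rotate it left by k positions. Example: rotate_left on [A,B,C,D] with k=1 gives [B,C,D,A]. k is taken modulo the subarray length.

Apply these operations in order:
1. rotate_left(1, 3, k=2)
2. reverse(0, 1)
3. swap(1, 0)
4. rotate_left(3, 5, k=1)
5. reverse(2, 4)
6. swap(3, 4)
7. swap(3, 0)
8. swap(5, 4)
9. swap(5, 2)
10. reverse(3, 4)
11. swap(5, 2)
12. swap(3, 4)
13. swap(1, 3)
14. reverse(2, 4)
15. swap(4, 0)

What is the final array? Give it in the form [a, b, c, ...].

Answer: [0, 4, 3, 2, 1, 5]

Derivation:
After 1 (rotate_left(1, 3, k=2)): [4, 2, 1, 3, 5, 0]
After 2 (reverse(0, 1)): [2, 4, 1, 3, 5, 0]
After 3 (swap(1, 0)): [4, 2, 1, 3, 5, 0]
After 4 (rotate_left(3, 5, k=1)): [4, 2, 1, 5, 0, 3]
After 5 (reverse(2, 4)): [4, 2, 0, 5, 1, 3]
After 6 (swap(3, 4)): [4, 2, 0, 1, 5, 3]
After 7 (swap(3, 0)): [1, 2, 0, 4, 5, 3]
After 8 (swap(5, 4)): [1, 2, 0, 4, 3, 5]
After 9 (swap(5, 2)): [1, 2, 5, 4, 3, 0]
After 10 (reverse(3, 4)): [1, 2, 5, 3, 4, 0]
After 11 (swap(5, 2)): [1, 2, 0, 3, 4, 5]
After 12 (swap(3, 4)): [1, 2, 0, 4, 3, 5]
After 13 (swap(1, 3)): [1, 4, 0, 2, 3, 5]
After 14 (reverse(2, 4)): [1, 4, 3, 2, 0, 5]
After 15 (swap(4, 0)): [0, 4, 3, 2, 1, 5]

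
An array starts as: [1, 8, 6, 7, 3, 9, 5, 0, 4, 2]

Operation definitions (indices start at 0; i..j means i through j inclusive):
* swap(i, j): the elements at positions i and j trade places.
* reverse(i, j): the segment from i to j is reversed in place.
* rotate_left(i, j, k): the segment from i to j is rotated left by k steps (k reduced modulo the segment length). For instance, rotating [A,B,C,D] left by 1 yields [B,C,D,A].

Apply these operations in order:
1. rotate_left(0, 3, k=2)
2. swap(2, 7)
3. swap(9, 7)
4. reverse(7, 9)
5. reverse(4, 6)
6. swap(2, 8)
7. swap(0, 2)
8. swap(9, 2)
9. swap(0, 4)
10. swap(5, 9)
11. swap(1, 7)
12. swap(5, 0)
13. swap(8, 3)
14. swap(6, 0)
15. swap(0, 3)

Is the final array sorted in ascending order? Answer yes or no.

Answer: yes

Derivation:
After 1 (rotate_left(0, 3, k=2)): [6, 7, 1, 8, 3, 9, 5, 0, 4, 2]
After 2 (swap(2, 7)): [6, 7, 0, 8, 3, 9, 5, 1, 4, 2]
After 3 (swap(9, 7)): [6, 7, 0, 8, 3, 9, 5, 2, 4, 1]
After 4 (reverse(7, 9)): [6, 7, 0, 8, 3, 9, 5, 1, 4, 2]
After 5 (reverse(4, 6)): [6, 7, 0, 8, 5, 9, 3, 1, 4, 2]
After 6 (swap(2, 8)): [6, 7, 4, 8, 5, 9, 3, 1, 0, 2]
After 7 (swap(0, 2)): [4, 7, 6, 8, 5, 9, 3, 1, 0, 2]
After 8 (swap(9, 2)): [4, 7, 2, 8, 5, 9, 3, 1, 0, 6]
After 9 (swap(0, 4)): [5, 7, 2, 8, 4, 9, 3, 1, 0, 6]
After 10 (swap(5, 9)): [5, 7, 2, 8, 4, 6, 3, 1, 0, 9]
After 11 (swap(1, 7)): [5, 1, 2, 8, 4, 6, 3, 7, 0, 9]
After 12 (swap(5, 0)): [6, 1, 2, 8, 4, 5, 3, 7, 0, 9]
After 13 (swap(8, 3)): [6, 1, 2, 0, 4, 5, 3, 7, 8, 9]
After 14 (swap(6, 0)): [3, 1, 2, 0, 4, 5, 6, 7, 8, 9]
After 15 (swap(0, 3)): [0, 1, 2, 3, 4, 5, 6, 7, 8, 9]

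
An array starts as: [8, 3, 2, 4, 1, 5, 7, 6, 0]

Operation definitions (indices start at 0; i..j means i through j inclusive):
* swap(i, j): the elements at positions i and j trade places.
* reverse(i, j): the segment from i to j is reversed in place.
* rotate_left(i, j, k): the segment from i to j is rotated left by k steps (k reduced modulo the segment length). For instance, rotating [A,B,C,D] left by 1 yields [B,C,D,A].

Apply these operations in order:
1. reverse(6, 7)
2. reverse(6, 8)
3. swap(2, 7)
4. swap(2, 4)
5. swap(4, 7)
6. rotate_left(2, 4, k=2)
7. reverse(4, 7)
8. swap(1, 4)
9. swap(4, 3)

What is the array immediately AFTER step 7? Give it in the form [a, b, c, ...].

Answer: [8, 3, 2, 1, 7, 0, 5, 4, 6]

Derivation:
After 1 (reverse(6, 7)): [8, 3, 2, 4, 1, 5, 6, 7, 0]
After 2 (reverse(6, 8)): [8, 3, 2, 4, 1, 5, 0, 7, 6]
After 3 (swap(2, 7)): [8, 3, 7, 4, 1, 5, 0, 2, 6]
After 4 (swap(2, 4)): [8, 3, 1, 4, 7, 5, 0, 2, 6]
After 5 (swap(4, 7)): [8, 3, 1, 4, 2, 5, 0, 7, 6]
After 6 (rotate_left(2, 4, k=2)): [8, 3, 2, 1, 4, 5, 0, 7, 6]
After 7 (reverse(4, 7)): [8, 3, 2, 1, 7, 0, 5, 4, 6]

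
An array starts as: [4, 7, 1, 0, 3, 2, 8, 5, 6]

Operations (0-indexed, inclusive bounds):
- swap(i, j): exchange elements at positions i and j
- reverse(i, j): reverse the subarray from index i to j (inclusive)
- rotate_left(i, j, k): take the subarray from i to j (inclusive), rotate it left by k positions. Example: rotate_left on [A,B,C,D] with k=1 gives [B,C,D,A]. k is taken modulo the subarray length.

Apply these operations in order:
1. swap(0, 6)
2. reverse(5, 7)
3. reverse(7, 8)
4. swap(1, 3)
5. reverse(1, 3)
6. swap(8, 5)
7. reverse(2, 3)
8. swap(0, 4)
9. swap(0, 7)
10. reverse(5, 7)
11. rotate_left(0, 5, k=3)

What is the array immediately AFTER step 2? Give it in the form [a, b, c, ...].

Answer: [8, 7, 1, 0, 3, 5, 4, 2, 6]

Derivation:
After 1 (swap(0, 6)): [8, 7, 1, 0, 3, 2, 4, 5, 6]
After 2 (reverse(5, 7)): [8, 7, 1, 0, 3, 5, 4, 2, 6]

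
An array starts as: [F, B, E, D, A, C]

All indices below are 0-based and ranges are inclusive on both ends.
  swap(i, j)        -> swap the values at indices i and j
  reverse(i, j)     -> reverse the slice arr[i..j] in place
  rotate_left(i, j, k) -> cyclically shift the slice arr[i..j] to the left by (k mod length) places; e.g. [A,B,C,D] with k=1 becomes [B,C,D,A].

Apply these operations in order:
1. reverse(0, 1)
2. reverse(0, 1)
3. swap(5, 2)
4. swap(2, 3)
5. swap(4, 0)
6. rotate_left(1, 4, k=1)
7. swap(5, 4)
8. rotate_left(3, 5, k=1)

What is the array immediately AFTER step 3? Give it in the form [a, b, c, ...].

Answer: [F, B, C, D, A, E]

Derivation:
After 1 (reverse(0, 1)): [B, F, E, D, A, C]
After 2 (reverse(0, 1)): [F, B, E, D, A, C]
After 3 (swap(5, 2)): [F, B, C, D, A, E]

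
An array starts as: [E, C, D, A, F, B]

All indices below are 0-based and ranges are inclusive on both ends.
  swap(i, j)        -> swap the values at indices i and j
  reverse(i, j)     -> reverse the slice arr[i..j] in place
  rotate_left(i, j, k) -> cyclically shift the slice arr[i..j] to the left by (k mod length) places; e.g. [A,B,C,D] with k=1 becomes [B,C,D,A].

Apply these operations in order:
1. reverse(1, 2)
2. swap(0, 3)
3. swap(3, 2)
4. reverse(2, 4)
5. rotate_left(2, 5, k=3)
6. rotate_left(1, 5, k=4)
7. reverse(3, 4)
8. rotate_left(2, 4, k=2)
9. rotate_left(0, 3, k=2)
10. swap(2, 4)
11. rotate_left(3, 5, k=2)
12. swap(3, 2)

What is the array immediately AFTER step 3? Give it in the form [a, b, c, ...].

After 1 (reverse(1, 2)): [E, D, C, A, F, B]
After 2 (swap(0, 3)): [A, D, C, E, F, B]
After 3 (swap(3, 2)): [A, D, E, C, F, B]

Answer: [A, D, E, C, F, B]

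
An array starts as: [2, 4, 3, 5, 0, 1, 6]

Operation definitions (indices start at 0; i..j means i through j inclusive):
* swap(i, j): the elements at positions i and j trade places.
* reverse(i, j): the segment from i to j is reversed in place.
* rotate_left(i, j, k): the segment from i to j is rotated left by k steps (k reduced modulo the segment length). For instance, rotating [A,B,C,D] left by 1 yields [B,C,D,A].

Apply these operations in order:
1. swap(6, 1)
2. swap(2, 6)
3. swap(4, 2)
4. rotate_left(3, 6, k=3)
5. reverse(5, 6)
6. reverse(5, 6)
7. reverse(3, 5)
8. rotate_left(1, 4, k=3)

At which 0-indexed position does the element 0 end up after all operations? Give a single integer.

Answer: 3

Derivation:
After 1 (swap(6, 1)): [2, 6, 3, 5, 0, 1, 4]
After 2 (swap(2, 6)): [2, 6, 4, 5, 0, 1, 3]
After 3 (swap(4, 2)): [2, 6, 0, 5, 4, 1, 3]
After 4 (rotate_left(3, 6, k=3)): [2, 6, 0, 3, 5, 4, 1]
After 5 (reverse(5, 6)): [2, 6, 0, 3, 5, 1, 4]
After 6 (reverse(5, 6)): [2, 6, 0, 3, 5, 4, 1]
After 7 (reverse(3, 5)): [2, 6, 0, 4, 5, 3, 1]
After 8 (rotate_left(1, 4, k=3)): [2, 5, 6, 0, 4, 3, 1]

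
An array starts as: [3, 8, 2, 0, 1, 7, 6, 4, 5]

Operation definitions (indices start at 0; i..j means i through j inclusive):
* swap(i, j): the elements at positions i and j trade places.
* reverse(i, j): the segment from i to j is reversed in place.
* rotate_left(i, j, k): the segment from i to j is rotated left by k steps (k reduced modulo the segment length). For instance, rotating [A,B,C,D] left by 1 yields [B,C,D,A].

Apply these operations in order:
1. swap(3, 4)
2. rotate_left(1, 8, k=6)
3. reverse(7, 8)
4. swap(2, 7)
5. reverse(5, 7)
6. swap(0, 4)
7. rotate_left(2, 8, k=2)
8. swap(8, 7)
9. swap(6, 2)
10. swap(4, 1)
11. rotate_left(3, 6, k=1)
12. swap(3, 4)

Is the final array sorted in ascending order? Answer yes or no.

After 1 (swap(3, 4)): [3, 8, 2, 1, 0, 7, 6, 4, 5]
After 2 (rotate_left(1, 8, k=6)): [3, 4, 5, 8, 2, 1, 0, 7, 6]
After 3 (reverse(7, 8)): [3, 4, 5, 8, 2, 1, 0, 6, 7]
After 4 (swap(2, 7)): [3, 4, 6, 8, 2, 1, 0, 5, 7]
After 5 (reverse(5, 7)): [3, 4, 6, 8, 2, 5, 0, 1, 7]
After 6 (swap(0, 4)): [2, 4, 6, 8, 3, 5, 0, 1, 7]
After 7 (rotate_left(2, 8, k=2)): [2, 4, 3, 5, 0, 1, 7, 6, 8]
After 8 (swap(8, 7)): [2, 4, 3, 5, 0, 1, 7, 8, 6]
After 9 (swap(6, 2)): [2, 4, 7, 5, 0, 1, 3, 8, 6]
After 10 (swap(4, 1)): [2, 0, 7, 5, 4, 1, 3, 8, 6]
After 11 (rotate_left(3, 6, k=1)): [2, 0, 7, 4, 1, 3, 5, 8, 6]
After 12 (swap(3, 4)): [2, 0, 7, 1, 4, 3, 5, 8, 6]

Answer: no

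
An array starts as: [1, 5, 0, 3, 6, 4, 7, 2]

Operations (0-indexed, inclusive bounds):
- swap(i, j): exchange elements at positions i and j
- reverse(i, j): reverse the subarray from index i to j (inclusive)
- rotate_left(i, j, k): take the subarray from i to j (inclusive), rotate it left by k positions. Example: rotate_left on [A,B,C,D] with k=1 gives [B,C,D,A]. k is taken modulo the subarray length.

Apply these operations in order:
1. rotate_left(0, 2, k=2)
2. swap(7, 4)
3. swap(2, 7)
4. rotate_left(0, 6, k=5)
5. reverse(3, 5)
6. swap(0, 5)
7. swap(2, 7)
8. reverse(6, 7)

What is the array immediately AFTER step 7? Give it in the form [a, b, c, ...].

After 1 (rotate_left(0, 2, k=2)): [0, 1, 5, 3, 6, 4, 7, 2]
After 2 (swap(7, 4)): [0, 1, 5, 3, 2, 4, 7, 6]
After 3 (swap(2, 7)): [0, 1, 6, 3, 2, 4, 7, 5]
After 4 (rotate_left(0, 6, k=5)): [4, 7, 0, 1, 6, 3, 2, 5]
After 5 (reverse(3, 5)): [4, 7, 0, 3, 6, 1, 2, 5]
After 6 (swap(0, 5)): [1, 7, 0, 3, 6, 4, 2, 5]
After 7 (swap(2, 7)): [1, 7, 5, 3, 6, 4, 2, 0]

Answer: [1, 7, 5, 3, 6, 4, 2, 0]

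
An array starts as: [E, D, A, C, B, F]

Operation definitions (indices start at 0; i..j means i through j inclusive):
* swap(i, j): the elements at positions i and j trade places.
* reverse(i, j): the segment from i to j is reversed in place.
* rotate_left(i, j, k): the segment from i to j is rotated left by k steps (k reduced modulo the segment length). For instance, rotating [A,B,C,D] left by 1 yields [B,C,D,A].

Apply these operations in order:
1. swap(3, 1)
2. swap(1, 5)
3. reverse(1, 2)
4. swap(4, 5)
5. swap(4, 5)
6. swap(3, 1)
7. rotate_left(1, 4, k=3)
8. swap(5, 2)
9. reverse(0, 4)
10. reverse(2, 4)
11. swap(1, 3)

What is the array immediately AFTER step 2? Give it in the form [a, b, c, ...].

Answer: [E, F, A, D, B, C]

Derivation:
After 1 (swap(3, 1)): [E, C, A, D, B, F]
After 2 (swap(1, 5)): [E, F, A, D, B, C]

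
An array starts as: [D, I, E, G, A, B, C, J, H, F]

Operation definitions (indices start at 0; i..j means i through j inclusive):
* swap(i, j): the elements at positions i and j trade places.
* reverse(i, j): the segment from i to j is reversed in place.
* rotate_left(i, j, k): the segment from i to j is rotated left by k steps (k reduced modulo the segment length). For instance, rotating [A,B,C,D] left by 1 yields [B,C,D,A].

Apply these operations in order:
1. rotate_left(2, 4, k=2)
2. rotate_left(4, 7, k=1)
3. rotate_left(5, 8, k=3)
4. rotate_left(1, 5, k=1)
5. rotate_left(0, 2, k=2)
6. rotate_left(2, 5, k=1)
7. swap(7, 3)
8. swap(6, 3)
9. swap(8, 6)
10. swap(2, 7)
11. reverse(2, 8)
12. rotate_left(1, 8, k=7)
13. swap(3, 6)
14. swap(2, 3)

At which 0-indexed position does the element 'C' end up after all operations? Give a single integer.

After 1 (rotate_left(2, 4, k=2)): [D, I, A, E, G, B, C, J, H, F]
After 2 (rotate_left(4, 7, k=1)): [D, I, A, E, B, C, J, G, H, F]
After 3 (rotate_left(5, 8, k=3)): [D, I, A, E, B, H, C, J, G, F]
After 4 (rotate_left(1, 5, k=1)): [D, A, E, B, H, I, C, J, G, F]
After 5 (rotate_left(0, 2, k=2)): [E, D, A, B, H, I, C, J, G, F]
After 6 (rotate_left(2, 5, k=1)): [E, D, B, H, I, A, C, J, G, F]
After 7 (swap(7, 3)): [E, D, B, J, I, A, C, H, G, F]
After 8 (swap(6, 3)): [E, D, B, C, I, A, J, H, G, F]
After 9 (swap(8, 6)): [E, D, B, C, I, A, G, H, J, F]
After 10 (swap(2, 7)): [E, D, H, C, I, A, G, B, J, F]
After 11 (reverse(2, 8)): [E, D, J, B, G, A, I, C, H, F]
After 12 (rotate_left(1, 8, k=7)): [E, H, D, J, B, G, A, I, C, F]
After 13 (swap(3, 6)): [E, H, D, A, B, G, J, I, C, F]
After 14 (swap(2, 3)): [E, H, A, D, B, G, J, I, C, F]

Answer: 8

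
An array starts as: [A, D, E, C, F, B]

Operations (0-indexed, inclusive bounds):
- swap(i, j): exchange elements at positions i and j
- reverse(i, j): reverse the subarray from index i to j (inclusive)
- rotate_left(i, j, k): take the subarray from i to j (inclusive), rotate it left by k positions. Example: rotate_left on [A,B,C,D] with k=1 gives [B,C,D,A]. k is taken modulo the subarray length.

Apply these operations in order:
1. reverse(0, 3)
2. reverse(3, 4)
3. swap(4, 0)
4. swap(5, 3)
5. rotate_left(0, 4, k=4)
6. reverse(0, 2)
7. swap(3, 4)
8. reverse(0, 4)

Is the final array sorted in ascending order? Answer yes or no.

After 1 (reverse(0, 3)): [C, E, D, A, F, B]
After 2 (reverse(3, 4)): [C, E, D, F, A, B]
After 3 (swap(4, 0)): [A, E, D, F, C, B]
After 4 (swap(5, 3)): [A, E, D, B, C, F]
After 5 (rotate_left(0, 4, k=4)): [C, A, E, D, B, F]
After 6 (reverse(0, 2)): [E, A, C, D, B, F]
After 7 (swap(3, 4)): [E, A, C, B, D, F]
After 8 (reverse(0, 4)): [D, B, C, A, E, F]

Answer: no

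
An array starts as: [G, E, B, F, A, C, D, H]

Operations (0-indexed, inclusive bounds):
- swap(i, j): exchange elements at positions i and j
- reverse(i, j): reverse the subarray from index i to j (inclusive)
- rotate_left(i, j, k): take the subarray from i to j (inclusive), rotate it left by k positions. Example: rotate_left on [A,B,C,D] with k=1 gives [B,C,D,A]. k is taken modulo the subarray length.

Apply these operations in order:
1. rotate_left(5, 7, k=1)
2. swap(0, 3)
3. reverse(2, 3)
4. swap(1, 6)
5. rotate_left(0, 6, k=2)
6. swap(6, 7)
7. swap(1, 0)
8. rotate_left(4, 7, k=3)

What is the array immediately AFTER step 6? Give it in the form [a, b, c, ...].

After 1 (rotate_left(5, 7, k=1)): [G, E, B, F, A, D, H, C]
After 2 (swap(0, 3)): [F, E, B, G, A, D, H, C]
After 3 (reverse(2, 3)): [F, E, G, B, A, D, H, C]
After 4 (swap(1, 6)): [F, H, G, B, A, D, E, C]
After 5 (rotate_left(0, 6, k=2)): [G, B, A, D, E, F, H, C]
After 6 (swap(6, 7)): [G, B, A, D, E, F, C, H]

Answer: [G, B, A, D, E, F, C, H]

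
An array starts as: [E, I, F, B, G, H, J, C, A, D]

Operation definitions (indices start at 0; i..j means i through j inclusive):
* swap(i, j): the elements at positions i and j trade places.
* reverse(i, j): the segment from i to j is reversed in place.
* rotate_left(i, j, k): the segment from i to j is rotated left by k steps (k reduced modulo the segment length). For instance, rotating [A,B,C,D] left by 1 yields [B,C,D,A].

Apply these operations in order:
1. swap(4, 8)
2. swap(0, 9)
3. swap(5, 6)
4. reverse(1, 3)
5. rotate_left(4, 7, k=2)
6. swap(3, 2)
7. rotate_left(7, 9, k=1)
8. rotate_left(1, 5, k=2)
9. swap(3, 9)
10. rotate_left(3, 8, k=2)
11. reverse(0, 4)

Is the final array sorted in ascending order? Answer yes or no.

After 1 (swap(4, 8)): [E, I, F, B, A, H, J, C, G, D]
After 2 (swap(0, 9)): [D, I, F, B, A, H, J, C, G, E]
After 3 (swap(5, 6)): [D, I, F, B, A, J, H, C, G, E]
After 4 (reverse(1, 3)): [D, B, F, I, A, J, H, C, G, E]
After 5 (rotate_left(4, 7, k=2)): [D, B, F, I, H, C, A, J, G, E]
After 6 (swap(3, 2)): [D, B, I, F, H, C, A, J, G, E]
After 7 (rotate_left(7, 9, k=1)): [D, B, I, F, H, C, A, G, E, J]
After 8 (rotate_left(1, 5, k=2)): [D, F, H, C, B, I, A, G, E, J]
After 9 (swap(3, 9)): [D, F, H, J, B, I, A, G, E, C]
After 10 (rotate_left(3, 8, k=2)): [D, F, H, I, A, G, E, J, B, C]
After 11 (reverse(0, 4)): [A, I, H, F, D, G, E, J, B, C]

Answer: no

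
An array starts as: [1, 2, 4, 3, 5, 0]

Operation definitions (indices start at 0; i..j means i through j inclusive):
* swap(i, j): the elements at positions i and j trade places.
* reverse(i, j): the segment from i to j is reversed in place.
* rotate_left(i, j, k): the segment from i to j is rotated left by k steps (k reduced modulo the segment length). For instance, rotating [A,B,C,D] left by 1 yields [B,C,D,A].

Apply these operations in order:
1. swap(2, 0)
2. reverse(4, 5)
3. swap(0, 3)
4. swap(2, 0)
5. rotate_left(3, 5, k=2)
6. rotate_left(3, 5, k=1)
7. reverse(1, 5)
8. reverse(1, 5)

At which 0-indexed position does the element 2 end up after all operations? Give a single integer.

Answer: 1

Derivation:
After 1 (swap(2, 0)): [4, 2, 1, 3, 5, 0]
After 2 (reverse(4, 5)): [4, 2, 1, 3, 0, 5]
After 3 (swap(0, 3)): [3, 2, 1, 4, 0, 5]
After 4 (swap(2, 0)): [1, 2, 3, 4, 0, 5]
After 5 (rotate_left(3, 5, k=2)): [1, 2, 3, 5, 4, 0]
After 6 (rotate_left(3, 5, k=1)): [1, 2, 3, 4, 0, 5]
After 7 (reverse(1, 5)): [1, 5, 0, 4, 3, 2]
After 8 (reverse(1, 5)): [1, 2, 3, 4, 0, 5]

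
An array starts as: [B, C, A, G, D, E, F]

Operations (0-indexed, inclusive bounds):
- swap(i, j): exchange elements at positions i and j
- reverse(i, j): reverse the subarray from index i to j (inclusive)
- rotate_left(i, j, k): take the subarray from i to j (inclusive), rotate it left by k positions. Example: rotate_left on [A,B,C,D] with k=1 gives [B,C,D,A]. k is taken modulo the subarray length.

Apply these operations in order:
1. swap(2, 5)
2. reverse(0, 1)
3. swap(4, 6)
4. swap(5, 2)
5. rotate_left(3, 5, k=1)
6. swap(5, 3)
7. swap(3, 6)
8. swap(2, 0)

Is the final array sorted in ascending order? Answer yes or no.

After 1 (swap(2, 5)): [B, C, E, G, D, A, F]
After 2 (reverse(0, 1)): [C, B, E, G, D, A, F]
After 3 (swap(4, 6)): [C, B, E, G, F, A, D]
After 4 (swap(5, 2)): [C, B, A, G, F, E, D]
After 5 (rotate_left(3, 5, k=1)): [C, B, A, F, E, G, D]
After 6 (swap(5, 3)): [C, B, A, G, E, F, D]
After 7 (swap(3, 6)): [C, B, A, D, E, F, G]
After 8 (swap(2, 0)): [A, B, C, D, E, F, G]

Answer: yes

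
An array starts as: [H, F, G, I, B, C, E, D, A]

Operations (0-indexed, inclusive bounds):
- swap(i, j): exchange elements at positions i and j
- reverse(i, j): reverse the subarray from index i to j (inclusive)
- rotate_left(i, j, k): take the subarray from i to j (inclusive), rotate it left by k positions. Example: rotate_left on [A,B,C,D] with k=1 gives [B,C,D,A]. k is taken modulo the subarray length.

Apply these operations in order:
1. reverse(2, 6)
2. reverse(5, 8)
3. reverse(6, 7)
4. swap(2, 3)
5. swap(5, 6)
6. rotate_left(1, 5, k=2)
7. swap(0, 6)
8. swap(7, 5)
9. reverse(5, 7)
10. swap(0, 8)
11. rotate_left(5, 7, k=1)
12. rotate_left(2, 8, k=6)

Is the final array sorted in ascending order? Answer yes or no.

Answer: no

Derivation:
After 1 (reverse(2, 6)): [H, F, E, C, B, I, G, D, A]
After 2 (reverse(5, 8)): [H, F, E, C, B, A, D, G, I]
After 3 (reverse(6, 7)): [H, F, E, C, B, A, G, D, I]
After 4 (swap(2, 3)): [H, F, C, E, B, A, G, D, I]
After 5 (swap(5, 6)): [H, F, C, E, B, G, A, D, I]
After 6 (rotate_left(1, 5, k=2)): [H, E, B, G, F, C, A, D, I]
After 7 (swap(0, 6)): [A, E, B, G, F, C, H, D, I]
After 8 (swap(7, 5)): [A, E, B, G, F, D, H, C, I]
After 9 (reverse(5, 7)): [A, E, B, G, F, C, H, D, I]
After 10 (swap(0, 8)): [I, E, B, G, F, C, H, D, A]
After 11 (rotate_left(5, 7, k=1)): [I, E, B, G, F, H, D, C, A]
After 12 (rotate_left(2, 8, k=6)): [I, E, A, B, G, F, H, D, C]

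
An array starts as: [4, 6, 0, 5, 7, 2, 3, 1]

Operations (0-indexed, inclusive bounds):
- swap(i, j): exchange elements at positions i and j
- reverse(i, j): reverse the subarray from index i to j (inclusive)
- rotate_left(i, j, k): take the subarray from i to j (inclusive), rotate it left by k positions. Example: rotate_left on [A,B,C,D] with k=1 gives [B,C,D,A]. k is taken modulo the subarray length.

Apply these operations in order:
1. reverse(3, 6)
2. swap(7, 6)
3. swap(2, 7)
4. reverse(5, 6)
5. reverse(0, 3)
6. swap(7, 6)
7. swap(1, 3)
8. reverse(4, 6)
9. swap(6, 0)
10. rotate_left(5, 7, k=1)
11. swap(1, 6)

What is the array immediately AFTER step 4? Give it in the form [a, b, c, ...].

After 1 (reverse(3, 6)): [4, 6, 0, 3, 2, 7, 5, 1]
After 2 (swap(7, 6)): [4, 6, 0, 3, 2, 7, 1, 5]
After 3 (swap(2, 7)): [4, 6, 5, 3, 2, 7, 1, 0]
After 4 (reverse(5, 6)): [4, 6, 5, 3, 2, 1, 7, 0]

Answer: [4, 6, 5, 3, 2, 1, 7, 0]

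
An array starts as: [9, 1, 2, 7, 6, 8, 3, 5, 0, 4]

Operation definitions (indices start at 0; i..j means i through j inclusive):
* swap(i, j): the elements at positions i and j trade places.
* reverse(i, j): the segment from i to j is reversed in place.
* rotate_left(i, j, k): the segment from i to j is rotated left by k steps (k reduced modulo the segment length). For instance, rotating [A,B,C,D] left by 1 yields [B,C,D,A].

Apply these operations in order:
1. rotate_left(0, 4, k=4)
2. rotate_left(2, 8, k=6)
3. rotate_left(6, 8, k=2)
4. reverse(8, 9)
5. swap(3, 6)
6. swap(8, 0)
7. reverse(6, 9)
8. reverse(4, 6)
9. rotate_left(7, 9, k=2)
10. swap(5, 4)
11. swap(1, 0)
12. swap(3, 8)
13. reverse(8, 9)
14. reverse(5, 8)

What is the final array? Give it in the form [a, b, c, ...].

Answer: [9, 4, 0, 6, 7, 8, 1, 2, 3, 5]

Derivation:
After 1 (rotate_left(0, 4, k=4)): [6, 9, 1, 2, 7, 8, 3, 5, 0, 4]
After 2 (rotate_left(2, 8, k=6)): [6, 9, 0, 1, 2, 7, 8, 3, 5, 4]
After 3 (rotate_left(6, 8, k=2)): [6, 9, 0, 1, 2, 7, 5, 8, 3, 4]
After 4 (reverse(8, 9)): [6, 9, 0, 1, 2, 7, 5, 8, 4, 3]
After 5 (swap(3, 6)): [6, 9, 0, 5, 2, 7, 1, 8, 4, 3]
After 6 (swap(8, 0)): [4, 9, 0, 5, 2, 7, 1, 8, 6, 3]
After 7 (reverse(6, 9)): [4, 9, 0, 5, 2, 7, 3, 6, 8, 1]
After 8 (reverse(4, 6)): [4, 9, 0, 5, 3, 7, 2, 6, 8, 1]
After 9 (rotate_left(7, 9, k=2)): [4, 9, 0, 5, 3, 7, 2, 1, 6, 8]
After 10 (swap(5, 4)): [4, 9, 0, 5, 7, 3, 2, 1, 6, 8]
After 11 (swap(1, 0)): [9, 4, 0, 5, 7, 3, 2, 1, 6, 8]
After 12 (swap(3, 8)): [9, 4, 0, 6, 7, 3, 2, 1, 5, 8]
After 13 (reverse(8, 9)): [9, 4, 0, 6, 7, 3, 2, 1, 8, 5]
After 14 (reverse(5, 8)): [9, 4, 0, 6, 7, 8, 1, 2, 3, 5]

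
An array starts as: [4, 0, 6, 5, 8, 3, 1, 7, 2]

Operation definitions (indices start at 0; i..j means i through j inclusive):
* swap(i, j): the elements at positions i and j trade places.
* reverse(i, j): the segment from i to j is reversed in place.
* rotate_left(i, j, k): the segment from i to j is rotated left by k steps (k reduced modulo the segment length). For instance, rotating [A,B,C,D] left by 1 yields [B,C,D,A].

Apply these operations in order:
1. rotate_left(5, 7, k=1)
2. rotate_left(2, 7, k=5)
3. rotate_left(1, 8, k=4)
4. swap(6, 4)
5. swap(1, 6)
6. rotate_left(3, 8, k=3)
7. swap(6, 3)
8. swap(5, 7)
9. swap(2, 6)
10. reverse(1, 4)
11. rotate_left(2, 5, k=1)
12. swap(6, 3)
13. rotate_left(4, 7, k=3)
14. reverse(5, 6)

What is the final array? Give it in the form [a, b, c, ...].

After 1 (rotate_left(5, 7, k=1)): [4, 0, 6, 5, 8, 1, 7, 3, 2]
After 2 (rotate_left(2, 7, k=5)): [4, 0, 3, 6, 5, 8, 1, 7, 2]
After 3 (rotate_left(1, 8, k=4)): [4, 8, 1, 7, 2, 0, 3, 6, 5]
After 4 (swap(6, 4)): [4, 8, 1, 7, 3, 0, 2, 6, 5]
After 5 (swap(1, 6)): [4, 2, 1, 7, 3, 0, 8, 6, 5]
After 6 (rotate_left(3, 8, k=3)): [4, 2, 1, 8, 6, 5, 7, 3, 0]
After 7 (swap(6, 3)): [4, 2, 1, 7, 6, 5, 8, 3, 0]
After 8 (swap(5, 7)): [4, 2, 1, 7, 6, 3, 8, 5, 0]
After 9 (swap(2, 6)): [4, 2, 8, 7, 6, 3, 1, 5, 0]
After 10 (reverse(1, 4)): [4, 6, 7, 8, 2, 3, 1, 5, 0]
After 11 (rotate_left(2, 5, k=1)): [4, 6, 8, 2, 3, 7, 1, 5, 0]
After 12 (swap(6, 3)): [4, 6, 8, 1, 3, 7, 2, 5, 0]
After 13 (rotate_left(4, 7, k=3)): [4, 6, 8, 1, 5, 3, 7, 2, 0]
After 14 (reverse(5, 6)): [4, 6, 8, 1, 5, 7, 3, 2, 0]

Answer: [4, 6, 8, 1, 5, 7, 3, 2, 0]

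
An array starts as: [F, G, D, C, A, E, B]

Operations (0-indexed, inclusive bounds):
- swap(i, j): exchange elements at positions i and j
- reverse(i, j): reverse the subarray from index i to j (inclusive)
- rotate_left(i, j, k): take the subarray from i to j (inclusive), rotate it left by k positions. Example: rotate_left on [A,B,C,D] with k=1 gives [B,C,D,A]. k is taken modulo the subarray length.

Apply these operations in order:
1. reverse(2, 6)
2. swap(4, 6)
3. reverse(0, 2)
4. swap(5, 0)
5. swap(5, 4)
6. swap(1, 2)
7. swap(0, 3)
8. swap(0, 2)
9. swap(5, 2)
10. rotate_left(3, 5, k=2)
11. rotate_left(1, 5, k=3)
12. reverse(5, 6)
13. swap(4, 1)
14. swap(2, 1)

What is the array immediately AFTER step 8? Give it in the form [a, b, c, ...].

Answer: [G, F, E, C, B, D, A]

Derivation:
After 1 (reverse(2, 6)): [F, G, B, E, A, C, D]
After 2 (swap(4, 6)): [F, G, B, E, D, C, A]
After 3 (reverse(0, 2)): [B, G, F, E, D, C, A]
After 4 (swap(5, 0)): [C, G, F, E, D, B, A]
After 5 (swap(5, 4)): [C, G, F, E, B, D, A]
After 6 (swap(1, 2)): [C, F, G, E, B, D, A]
After 7 (swap(0, 3)): [E, F, G, C, B, D, A]
After 8 (swap(0, 2)): [G, F, E, C, B, D, A]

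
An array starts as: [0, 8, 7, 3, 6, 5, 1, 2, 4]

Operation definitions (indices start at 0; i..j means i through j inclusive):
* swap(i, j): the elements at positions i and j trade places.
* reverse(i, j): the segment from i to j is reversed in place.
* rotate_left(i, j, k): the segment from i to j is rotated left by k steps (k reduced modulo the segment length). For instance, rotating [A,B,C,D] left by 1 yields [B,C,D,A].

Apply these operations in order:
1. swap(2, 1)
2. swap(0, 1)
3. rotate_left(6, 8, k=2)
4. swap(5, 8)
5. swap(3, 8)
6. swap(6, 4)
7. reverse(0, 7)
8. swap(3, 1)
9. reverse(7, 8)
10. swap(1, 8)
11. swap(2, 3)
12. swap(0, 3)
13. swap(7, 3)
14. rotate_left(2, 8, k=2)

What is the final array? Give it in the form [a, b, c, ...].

Answer: [2, 7, 5, 8, 0, 1, 4, 6, 3]

Derivation:
After 1 (swap(2, 1)): [0, 7, 8, 3, 6, 5, 1, 2, 4]
After 2 (swap(0, 1)): [7, 0, 8, 3, 6, 5, 1, 2, 4]
After 3 (rotate_left(6, 8, k=2)): [7, 0, 8, 3, 6, 5, 4, 1, 2]
After 4 (swap(5, 8)): [7, 0, 8, 3, 6, 2, 4, 1, 5]
After 5 (swap(3, 8)): [7, 0, 8, 5, 6, 2, 4, 1, 3]
After 6 (swap(6, 4)): [7, 0, 8, 5, 4, 2, 6, 1, 3]
After 7 (reverse(0, 7)): [1, 6, 2, 4, 5, 8, 0, 7, 3]
After 8 (swap(3, 1)): [1, 4, 2, 6, 5, 8, 0, 7, 3]
After 9 (reverse(7, 8)): [1, 4, 2, 6, 5, 8, 0, 3, 7]
After 10 (swap(1, 8)): [1, 7, 2, 6, 5, 8, 0, 3, 4]
After 11 (swap(2, 3)): [1, 7, 6, 2, 5, 8, 0, 3, 4]
After 12 (swap(0, 3)): [2, 7, 6, 1, 5, 8, 0, 3, 4]
After 13 (swap(7, 3)): [2, 7, 6, 3, 5, 8, 0, 1, 4]
After 14 (rotate_left(2, 8, k=2)): [2, 7, 5, 8, 0, 1, 4, 6, 3]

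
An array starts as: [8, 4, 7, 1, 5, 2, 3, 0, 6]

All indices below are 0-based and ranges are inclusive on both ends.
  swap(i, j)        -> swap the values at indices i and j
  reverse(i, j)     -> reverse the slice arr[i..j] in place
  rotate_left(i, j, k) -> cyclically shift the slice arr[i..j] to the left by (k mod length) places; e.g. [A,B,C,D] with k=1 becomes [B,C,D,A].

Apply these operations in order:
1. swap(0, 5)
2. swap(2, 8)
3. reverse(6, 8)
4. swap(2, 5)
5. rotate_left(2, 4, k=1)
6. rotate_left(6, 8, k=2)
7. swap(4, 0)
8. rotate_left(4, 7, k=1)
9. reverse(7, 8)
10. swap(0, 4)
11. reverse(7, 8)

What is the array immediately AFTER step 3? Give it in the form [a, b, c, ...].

Answer: [2, 4, 6, 1, 5, 8, 7, 0, 3]

Derivation:
After 1 (swap(0, 5)): [2, 4, 7, 1, 5, 8, 3, 0, 6]
After 2 (swap(2, 8)): [2, 4, 6, 1, 5, 8, 3, 0, 7]
After 3 (reverse(6, 8)): [2, 4, 6, 1, 5, 8, 7, 0, 3]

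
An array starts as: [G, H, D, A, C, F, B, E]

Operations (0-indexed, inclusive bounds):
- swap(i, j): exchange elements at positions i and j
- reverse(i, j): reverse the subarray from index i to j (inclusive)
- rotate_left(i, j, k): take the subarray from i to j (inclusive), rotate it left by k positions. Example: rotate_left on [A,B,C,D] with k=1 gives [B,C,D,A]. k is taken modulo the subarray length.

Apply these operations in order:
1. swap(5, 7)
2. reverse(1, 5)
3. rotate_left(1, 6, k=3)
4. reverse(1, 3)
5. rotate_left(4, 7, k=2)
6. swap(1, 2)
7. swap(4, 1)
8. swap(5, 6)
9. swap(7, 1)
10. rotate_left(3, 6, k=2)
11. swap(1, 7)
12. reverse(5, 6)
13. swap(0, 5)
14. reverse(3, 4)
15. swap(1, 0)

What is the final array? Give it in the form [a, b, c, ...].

Answer: [A, H, B, F, E, G, D, C]

Derivation:
After 1 (swap(5, 7)): [G, H, D, A, C, E, B, F]
After 2 (reverse(1, 5)): [G, E, C, A, D, H, B, F]
After 3 (rotate_left(1, 6, k=3)): [G, D, H, B, E, C, A, F]
After 4 (reverse(1, 3)): [G, B, H, D, E, C, A, F]
After 5 (rotate_left(4, 7, k=2)): [G, B, H, D, A, F, E, C]
After 6 (swap(1, 2)): [G, H, B, D, A, F, E, C]
After 7 (swap(4, 1)): [G, A, B, D, H, F, E, C]
After 8 (swap(5, 6)): [G, A, B, D, H, E, F, C]
After 9 (swap(7, 1)): [G, C, B, D, H, E, F, A]
After 10 (rotate_left(3, 6, k=2)): [G, C, B, E, F, D, H, A]
After 11 (swap(1, 7)): [G, A, B, E, F, D, H, C]
After 12 (reverse(5, 6)): [G, A, B, E, F, H, D, C]
After 13 (swap(0, 5)): [H, A, B, E, F, G, D, C]
After 14 (reverse(3, 4)): [H, A, B, F, E, G, D, C]
After 15 (swap(1, 0)): [A, H, B, F, E, G, D, C]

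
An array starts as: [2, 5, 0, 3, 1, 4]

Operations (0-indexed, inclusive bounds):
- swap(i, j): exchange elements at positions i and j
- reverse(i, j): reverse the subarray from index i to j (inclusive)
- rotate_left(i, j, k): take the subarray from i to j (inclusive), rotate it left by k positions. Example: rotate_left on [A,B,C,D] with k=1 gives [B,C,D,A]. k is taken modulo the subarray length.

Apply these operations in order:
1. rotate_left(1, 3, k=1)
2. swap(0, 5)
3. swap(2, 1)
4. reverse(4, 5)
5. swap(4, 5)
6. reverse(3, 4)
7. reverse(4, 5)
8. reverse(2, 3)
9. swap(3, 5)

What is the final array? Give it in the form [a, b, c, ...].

After 1 (rotate_left(1, 3, k=1)): [2, 0, 3, 5, 1, 4]
After 2 (swap(0, 5)): [4, 0, 3, 5, 1, 2]
After 3 (swap(2, 1)): [4, 3, 0, 5, 1, 2]
After 4 (reverse(4, 5)): [4, 3, 0, 5, 2, 1]
After 5 (swap(4, 5)): [4, 3, 0, 5, 1, 2]
After 6 (reverse(3, 4)): [4, 3, 0, 1, 5, 2]
After 7 (reverse(4, 5)): [4, 3, 0, 1, 2, 5]
After 8 (reverse(2, 3)): [4, 3, 1, 0, 2, 5]
After 9 (swap(3, 5)): [4, 3, 1, 5, 2, 0]

Answer: [4, 3, 1, 5, 2, 0]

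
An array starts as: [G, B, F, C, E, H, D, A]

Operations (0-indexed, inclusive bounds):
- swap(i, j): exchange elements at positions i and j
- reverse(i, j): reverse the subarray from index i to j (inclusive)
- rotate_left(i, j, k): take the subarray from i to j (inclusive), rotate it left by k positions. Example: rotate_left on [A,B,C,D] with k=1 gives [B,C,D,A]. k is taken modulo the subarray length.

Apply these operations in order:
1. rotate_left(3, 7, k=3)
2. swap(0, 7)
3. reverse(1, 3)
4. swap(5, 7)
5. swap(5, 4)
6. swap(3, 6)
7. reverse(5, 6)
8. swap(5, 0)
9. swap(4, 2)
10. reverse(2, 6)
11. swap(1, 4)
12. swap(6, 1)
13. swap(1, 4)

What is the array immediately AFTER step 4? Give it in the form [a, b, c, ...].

After 1 (rotate_left(3, 7, k=3)): [G, B, F, D, A, C, E, H]
After 2 (swap(0, 7)): [H, B, F, D, A, C, E, G]
After 3 (reverse(1, 3)): [H, D, F, B, A, C, E, G]
After 4 (swap(5, 7)): [H, D, F, B, A, G, E, C]

Answer: [H, D, F, B, A, G, E, C]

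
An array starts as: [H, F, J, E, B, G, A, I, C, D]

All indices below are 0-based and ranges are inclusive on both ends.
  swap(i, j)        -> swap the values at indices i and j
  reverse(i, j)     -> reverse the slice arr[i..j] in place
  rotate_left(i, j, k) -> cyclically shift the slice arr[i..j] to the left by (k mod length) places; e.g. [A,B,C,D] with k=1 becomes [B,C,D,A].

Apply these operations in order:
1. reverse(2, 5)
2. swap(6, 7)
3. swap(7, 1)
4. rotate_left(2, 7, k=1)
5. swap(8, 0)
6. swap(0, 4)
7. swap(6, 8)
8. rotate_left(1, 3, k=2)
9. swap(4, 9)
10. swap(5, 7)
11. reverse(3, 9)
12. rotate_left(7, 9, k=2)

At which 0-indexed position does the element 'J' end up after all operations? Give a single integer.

After 1 (reverse(2, 5)): [H, F, G, B, E, J, A, I, C, D]
After 2 (swap(6, 7)): [H, F, G, B, E, J, I, A, C, D]
After 3 (swap(7, 1)): [H, A, G, B, E, J, I, F, C, D]
After 4 (rotate_left(2, 7, k=1)): [H, A, B, E, J, I, F, G, C, D]
After 5 (swap(8, 0)): [C, A, B, E, J, I, F, G, H, D]
After 6 (swap(0, 4)): [J, A, B, E, C, I, F, G, H, D]
After 7 (swap(6, 8)): [J, A, B, E, C, I, H, G, F, D]
After 8 (rotate_left(1, 3, k=2)): [J, E, A, B, C, I, H, G, F, D]
After 9 (swap(4, 9)): [J, E, A, B, D, I, H, G, F, C]
After 10 (swap(5, 7)): [J, E, A, B, D, G, H, I, F, C]
After 11 (reverse(3, 9)): [J, E, A, C, F, I, H, G, D, B]
After 12 (rotate_left(7, 9, k=2)): [J, E, A, C, F, I, H, B, G, D]

Answer: 0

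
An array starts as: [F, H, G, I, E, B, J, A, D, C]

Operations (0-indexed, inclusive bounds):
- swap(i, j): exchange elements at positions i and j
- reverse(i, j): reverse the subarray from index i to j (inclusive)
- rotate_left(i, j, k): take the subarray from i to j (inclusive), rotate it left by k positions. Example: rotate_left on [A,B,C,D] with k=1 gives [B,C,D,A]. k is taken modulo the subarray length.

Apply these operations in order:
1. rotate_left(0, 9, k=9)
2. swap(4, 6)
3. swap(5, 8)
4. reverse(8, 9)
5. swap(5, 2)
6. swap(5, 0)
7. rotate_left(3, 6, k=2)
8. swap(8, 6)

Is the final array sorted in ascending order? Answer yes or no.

After 1 (rotate_left(0, 9, k=9)): [C, F, H, G, I, E, B, J, A, D]
After 2 (swap(4, 6)): [C, F, H, G, B, E, I, J, A, D]
After 3 (swap(5, 8)): [C, F, H, G, B, A, I, J, E, D]
After 4 (reverse(8, 9)): [C, F, H, G, B, A, I, J, D, E]
After 5 (swap(5, 2)): [C, F, A, G, B, H, I, J, D, E]
After 6 (swap(5, 0)): [H, F, A, G, B, C, I, J, D, E]
After 7 (rotate_left(3, 6, k=2)): [H, F, A, C, I, G, B, J, D, E]
After 8 (swap(8, 6)): [H, F, A, C, I, G, D, J, B, E]

Answer: no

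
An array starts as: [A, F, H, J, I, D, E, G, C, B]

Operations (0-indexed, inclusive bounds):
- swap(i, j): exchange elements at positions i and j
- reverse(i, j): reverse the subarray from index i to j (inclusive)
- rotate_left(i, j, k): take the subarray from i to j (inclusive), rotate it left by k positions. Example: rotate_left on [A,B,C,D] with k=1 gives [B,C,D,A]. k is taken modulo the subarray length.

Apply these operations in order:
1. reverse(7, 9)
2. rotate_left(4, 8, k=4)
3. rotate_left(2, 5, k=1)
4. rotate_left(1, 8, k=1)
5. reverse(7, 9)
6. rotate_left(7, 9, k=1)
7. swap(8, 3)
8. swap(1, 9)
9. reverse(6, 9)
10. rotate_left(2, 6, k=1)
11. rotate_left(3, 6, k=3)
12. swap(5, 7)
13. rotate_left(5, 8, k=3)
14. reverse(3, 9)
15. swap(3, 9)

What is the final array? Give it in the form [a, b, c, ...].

Answer: [A, G, B, C, D, J, I, F, H, E]

Derivation:
After 1 (reverse(7, 9)): [A, F, H, J, I, D, E, B, C, G]
After 2 (rotate_left(4, 8, k=4)): [A, F, H, J, C, I, D, E, B, G]
After 3 (rotate_left(2, 5, k=1)): [A, F, J, C, I, H, D, E, B, G]
After 4 (rotate_left(1, 8, k=1)): [A, J, C, I, H, D, E, B, F, G]
After 5 (reverse(7, 9)): [A, J, C, I, H, D, E, G, F, B]
After 6 (rotate_left(7, 9, k=1)): [A, J, C, I, H, D, E, F, B, G]
After 7 (swap(8, 3)): [A, J, C, B, H, D, E, F, I, G]
After 8 (swap(1, 9)): [A, G, C, B, H, D, E, F, I, J]
After 9 (reverse(6, 9)): [A, G, C, B, H, D, J, I, F, E]
After 10 (rotate_left(2, 6, k=1)): [A, G, B, H, D, J, C, I, F, E]
After 11 (rotate_left(3, 6, k=3)): [A, G, B, C, H, D, J, I, F, E]
After 12 (swap(5, 7)): [A, G, B, C, H, I, J, D, F, E]
After 13 (rotate_left(5, 8, k=3)): [A, G, B, C, H, F, I, J, D, E]
After 14 (reverse(3, 9)): [A, G, B, E, D, J, I, F, H, C]
After 15 (swap(3, 9)): [A, G, B, C, D, J, I, F, H, E]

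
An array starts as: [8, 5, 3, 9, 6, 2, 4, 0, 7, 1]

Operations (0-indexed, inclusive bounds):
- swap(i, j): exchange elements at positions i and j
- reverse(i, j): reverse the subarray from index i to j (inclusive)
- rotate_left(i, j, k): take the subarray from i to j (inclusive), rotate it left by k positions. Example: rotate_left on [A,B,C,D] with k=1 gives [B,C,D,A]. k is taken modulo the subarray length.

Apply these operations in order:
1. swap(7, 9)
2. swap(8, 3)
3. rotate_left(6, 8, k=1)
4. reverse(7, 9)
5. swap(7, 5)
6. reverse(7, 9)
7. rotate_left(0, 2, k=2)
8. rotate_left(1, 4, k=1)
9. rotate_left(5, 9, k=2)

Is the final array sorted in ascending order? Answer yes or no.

After 1 (swap(7, 9)): [8, 5, 3, 9, 6, 2, 4, 1, 7, 0]
After 2 (swap(8, 3)): [8, 5, 3, 7, 6, 2, 4, 1, 9, 0]
After 3 (rotate_left(6, 8, k=1)): [8, 5, 3, 7, 6, 2, 1, 9, 4, 0]
After 4 (reverse(7, 9)): [8, 5, 3, 7, 6, 2, 1, 0, 4, 9]
After 5 (swap(7, 5)): [8, 5, 3, 7, 6, 0, 1, 2, 4, 9]
After 6 (reverse(7, 9)): [8, 5, 3, 7, 6, 0, 1, 9, 4, 2]
After 7 (rotate_left(0, 2, k=2)): [3, 8, 5, 7, 6, 0, 1, 9, 4, 2]
After 8 (rotate_left(1, 4, k=1)): [3, 5, 7, 6, 8, 0, 1, 9, 4, 2]
After 9 (rotate_left(5, 9, k=2)): [3, 5, 7, 6, 8, 9, 4, 2, 0, 1]

Answer: no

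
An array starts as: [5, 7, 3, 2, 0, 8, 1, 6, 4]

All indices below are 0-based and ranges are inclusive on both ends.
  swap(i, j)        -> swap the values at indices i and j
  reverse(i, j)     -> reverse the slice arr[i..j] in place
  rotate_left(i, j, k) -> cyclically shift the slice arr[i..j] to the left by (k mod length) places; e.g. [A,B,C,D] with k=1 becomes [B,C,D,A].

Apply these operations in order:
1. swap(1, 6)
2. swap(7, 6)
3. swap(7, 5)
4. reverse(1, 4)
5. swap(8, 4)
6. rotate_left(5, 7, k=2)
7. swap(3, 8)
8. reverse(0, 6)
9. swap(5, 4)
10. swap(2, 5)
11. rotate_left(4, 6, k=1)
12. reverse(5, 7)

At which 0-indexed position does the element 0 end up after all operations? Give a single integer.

Answer: 6

Derivation:
After 1 (swap(1, 6)): [5, 1, 3, 2, 0, 8, 7, 6, 4]
After 2 (swap(7, 6)): [5, 1, 3, 2, 0, 8, 6, 7, 4]
After 3 (swap(7, 5)): [5, 1, 3, 2, 0, 7, 6, 8, 4]
After 4 (reverse(1, 4)): [5, 0, 2, 3, 1, 7, 6, 8, 4]
After 5 (swap(8, 4)): [5, 0, 2, 3, 4, 7, 6, 8, 1]
After 6 (rotate_left(5, 7, k=2)): [5, 0, 2, 3, 4, 8, 7, 6, 1]
After 7 (swap(3, 8)): [5, 0, 2, 1, 4, 8, 7, 6, 3]
After 8 (reverse(0, 6)): [7, 8, 4, 1, 2, 0, 5, 6, 3]
After 9 (swap(5, 4)): [7, 8, 4, 1, 0, 2, 5, 6, 3]
After 10 (swap(2, 5)): [7, 8, 2, 1, 0, 4, 5, 6, 3]
After 11 (rotate_left(4, 6, k=1)): [7, 8, 2, 1, 4, 5, 0, 6, 3]
After 12 (reverse(5, 7)): [7, 8, 2, 1, 4, 6, 0, 5, 3]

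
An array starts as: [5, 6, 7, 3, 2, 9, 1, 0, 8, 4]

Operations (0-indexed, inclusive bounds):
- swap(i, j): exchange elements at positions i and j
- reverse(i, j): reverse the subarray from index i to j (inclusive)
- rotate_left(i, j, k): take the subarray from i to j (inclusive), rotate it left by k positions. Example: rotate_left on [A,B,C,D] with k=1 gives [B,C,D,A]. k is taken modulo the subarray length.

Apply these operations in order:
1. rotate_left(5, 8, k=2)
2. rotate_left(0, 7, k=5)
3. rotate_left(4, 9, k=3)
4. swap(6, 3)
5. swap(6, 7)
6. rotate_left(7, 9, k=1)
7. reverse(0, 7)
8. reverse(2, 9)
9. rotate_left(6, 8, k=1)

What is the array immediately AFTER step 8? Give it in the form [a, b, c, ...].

After 1 (rotate_left(5, 8, k=2)): [5, 6, 7, 3, 2, 0, 8, 9, 1, 4]
After 2 (rotate_left(0, 7, k=5)): [0, 8, 9, 5, 6, 7, 3, 2, 1, 4]
After 3 (rotate_left(4, 9, k=3)): [0, 8, 9, 5, 2, 1, 4, 6, 7, 3]
After 4 (swap(6, 3)): [0, 8, 9, 4, 2, 1, 5, 6, 7, 3]
After 5 (swap(6, 7)): [0, 8, 9, 4, 2, 1, 6, 5, 7, 3]
After 6 (rotate_left(7, 9, k=1)): [0, 8, 9, 4, 2, 1, 6, 7, 3, 5]
After 7 (reverse(0, 7)): [7, 6, 1, 2, 4, 9, 8, 0, 3, 5]
After 8 (reverse(2, 9)): [7, 6, 5, 3, 0, 8, 9, 4, 2, 1]

Answer: [7, 6, 5, 3, 0, 8, 9, 4, 2, 1]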